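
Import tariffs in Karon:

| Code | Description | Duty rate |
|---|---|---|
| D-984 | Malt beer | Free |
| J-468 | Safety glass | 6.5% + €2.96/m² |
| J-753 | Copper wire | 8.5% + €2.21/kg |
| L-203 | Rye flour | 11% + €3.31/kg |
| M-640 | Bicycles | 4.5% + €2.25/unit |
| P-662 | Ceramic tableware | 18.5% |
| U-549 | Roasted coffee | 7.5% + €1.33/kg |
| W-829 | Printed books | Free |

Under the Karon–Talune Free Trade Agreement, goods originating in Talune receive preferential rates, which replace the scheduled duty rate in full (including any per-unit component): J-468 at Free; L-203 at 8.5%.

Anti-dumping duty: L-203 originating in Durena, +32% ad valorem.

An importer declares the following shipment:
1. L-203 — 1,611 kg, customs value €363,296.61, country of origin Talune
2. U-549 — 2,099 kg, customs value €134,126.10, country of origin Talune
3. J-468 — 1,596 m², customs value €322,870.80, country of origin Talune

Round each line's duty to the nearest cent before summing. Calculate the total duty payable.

Line 1 (L-203, Talune, 1,611 kg, €363,296.61):
Base rate for L-203 is 11% + €3.31/kg.
Origin Talune qualifies under the Karon–Talune agreement and L-203 is covered: preferential rate 8.5% applies instead.
The additional-duty order on L-203 targets Durena, not Talune; it does not apply.
Duty = €363,296.61 × 8.5% = €30,880.21.
Line 2 (U-549, Talune, 2,099 kg, €134,126.10):
Base rate for U-549 is 7.5% + €1.33/kg.
Origin Talune is the FTA partner but U-549 is not on the preference list; base rate stands.
Duty = €134,126.10 × 7.5% + 2,099 × €1.33 = €12,851.13.
Line 3 (J-468, Talune, 1,596 m², €322,870.80):
Base rate for J-468 is 6.5% + €2.96/m².
Origin Talune qualifies under the Karon–Talune agreement and J-468 is covered: preferential rate Free applies instead.
Duty = €322,870.80 × 0% = €0.00.
Total = €30,880.21 + €12,851.13 + €0.00 = €43,731.34.

€43,731.34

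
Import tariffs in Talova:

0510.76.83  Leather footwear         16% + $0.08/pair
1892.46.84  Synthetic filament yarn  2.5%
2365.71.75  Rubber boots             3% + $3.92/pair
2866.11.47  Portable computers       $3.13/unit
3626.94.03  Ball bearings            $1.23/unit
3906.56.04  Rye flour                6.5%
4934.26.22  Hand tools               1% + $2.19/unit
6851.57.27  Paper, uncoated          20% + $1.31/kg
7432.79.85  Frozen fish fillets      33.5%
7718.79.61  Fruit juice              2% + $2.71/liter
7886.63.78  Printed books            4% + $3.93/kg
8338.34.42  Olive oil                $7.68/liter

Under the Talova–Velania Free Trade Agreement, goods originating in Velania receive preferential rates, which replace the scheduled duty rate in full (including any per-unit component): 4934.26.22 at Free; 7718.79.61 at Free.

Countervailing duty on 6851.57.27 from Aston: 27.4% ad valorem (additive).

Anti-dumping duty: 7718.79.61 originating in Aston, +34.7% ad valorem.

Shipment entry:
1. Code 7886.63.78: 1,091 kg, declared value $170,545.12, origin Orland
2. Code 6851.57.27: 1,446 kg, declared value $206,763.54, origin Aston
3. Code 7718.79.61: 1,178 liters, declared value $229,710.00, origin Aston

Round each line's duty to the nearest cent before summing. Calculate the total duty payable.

$198,505.56

Line 1 (7886.63.78, Orland, 1,091 kg, $170,545.12):
Base rate for 7886.63.78 is 4% + $3.93/kg.
Duty = $170,545.12 × 4% + 1,091 × $3.93 = $11,109.43.
Line 2 (6851.57.27, Aston, 1,446 kg, $206,763.54):
Base rate for 6851.57.27 is 20% + $1.31/kg.
Additional duty on 6851.57.27 from Aston: +27.4%. Applied ad valorem rate: 20% + 27.4% = 47.4%.
Duty = $206,763.54 × 47.4% + 1,446 × $1.31 = $99,900.18.
Line 3 (7718.79.61, Aston, 1,178 liters, $229,710.00):
Base rate for 7718.79.61 is 2% + $2.71/liter.
7718.79.61 has an FTA preferential rate, but origin Aston is not Velania; base rate stands.
Additional duty on 7718.79.61 from Aston: +34.7%. Applied ad valorem rate: 2% + 34.7% = 36.7%.
Duty = $229,710.00 × 36.7% + 1,178 × $2.71 = $87,495.95.
Total = $11,109.43 + $99,900.18 + $87,495.95 = $198,505.56.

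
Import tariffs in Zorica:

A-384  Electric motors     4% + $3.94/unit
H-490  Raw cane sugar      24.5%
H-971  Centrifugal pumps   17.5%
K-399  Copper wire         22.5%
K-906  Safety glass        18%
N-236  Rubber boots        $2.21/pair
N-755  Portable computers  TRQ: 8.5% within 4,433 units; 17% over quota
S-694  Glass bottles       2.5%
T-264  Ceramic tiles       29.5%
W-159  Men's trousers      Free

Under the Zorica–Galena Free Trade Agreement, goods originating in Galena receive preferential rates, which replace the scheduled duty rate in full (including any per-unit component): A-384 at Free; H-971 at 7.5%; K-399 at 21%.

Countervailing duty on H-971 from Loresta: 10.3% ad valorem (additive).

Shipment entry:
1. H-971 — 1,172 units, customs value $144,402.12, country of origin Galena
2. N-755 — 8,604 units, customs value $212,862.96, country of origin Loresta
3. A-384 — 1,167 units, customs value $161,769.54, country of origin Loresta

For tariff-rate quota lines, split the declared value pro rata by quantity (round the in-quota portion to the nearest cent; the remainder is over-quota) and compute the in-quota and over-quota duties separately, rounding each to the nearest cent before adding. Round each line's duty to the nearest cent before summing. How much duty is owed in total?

$48,763.47

Line 1 (H-971, Galena, 1,172 units, $144,402.12):
Base rate for H-971 is 17.5%.
Origin Galena qualifies under the Zorica–Galena agreement and H-971 is covered: preferential rate 7.5% applies instead.
The additional-duty order on H-971 targets Loresta, not Galena; it does not apply.
Duty = $144,402.12 × 7.5% = $10,830.16.
Line 2 (N-755, Loresta, 8,604 units, $212,862.96):
Code N-755 is under a tariff-rate quota (threshold 4,433 units). In-quota: 4,433 units at 8.5%; over-quota: 4,171 units at 17%.
Pro-rata value split: in-quota = $212,862.96 × 4,433/8,604 = $109,672.42; over-quota = $212,862.96 − $109,672.42 = $103,190.54.
In-quota duty = $109,672.42 × 8.5% = $9,322.16. Over-quota duty = $103,190.54 × 17% = $17,542.39.
Line duty = $9,322.16 + $17,542.39 = $26,864.55.
Line 3 (A-384, Loresta, 1,167 units, $161,769.54):
Base rate for A-384 is 4% + $3.94/unit.
A-384 has an FTA preferential rate, but origin Loresta is not Galena; base rate stands.
Duty = $161,769.54 × 4% + 1,167 × $3.94 = $11,068.76.
Total = $10,830.16 + $26,864.55 + $11,068.76 = $48,763.47.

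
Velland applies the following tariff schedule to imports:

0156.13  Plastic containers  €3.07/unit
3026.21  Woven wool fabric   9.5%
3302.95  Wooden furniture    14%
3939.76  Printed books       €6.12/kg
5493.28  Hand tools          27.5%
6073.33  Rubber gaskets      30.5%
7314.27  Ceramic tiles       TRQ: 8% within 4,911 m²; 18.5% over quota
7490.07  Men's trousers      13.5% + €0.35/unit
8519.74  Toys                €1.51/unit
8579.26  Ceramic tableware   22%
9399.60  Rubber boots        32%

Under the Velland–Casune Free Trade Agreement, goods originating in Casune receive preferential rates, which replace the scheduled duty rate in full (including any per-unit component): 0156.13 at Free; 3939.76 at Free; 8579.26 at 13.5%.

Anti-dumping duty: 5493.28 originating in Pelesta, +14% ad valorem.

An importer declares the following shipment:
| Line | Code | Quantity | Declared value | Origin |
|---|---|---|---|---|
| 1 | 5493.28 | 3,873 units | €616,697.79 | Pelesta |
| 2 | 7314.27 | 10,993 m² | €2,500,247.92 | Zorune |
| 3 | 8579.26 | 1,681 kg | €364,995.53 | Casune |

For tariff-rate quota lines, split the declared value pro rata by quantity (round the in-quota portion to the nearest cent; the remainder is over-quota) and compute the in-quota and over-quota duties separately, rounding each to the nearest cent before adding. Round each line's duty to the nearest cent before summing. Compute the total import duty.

€650,469.27

Line 1 (5493.28, Pelesta, 3,873 units, €616,697.79):
Base rate for 5493.28 is 27.5%.
Additional duty on 5493.28 from Pelesta: +14%. Applied ad valorem rate: 27.5% + 14% = 41.5%.
Duty = €616,697.79 × 41.5% = €255,929.58.
Line 2 (7314.27, Zorune, 10,993 m², €2,500,247.92):
Code 7314.27 is under a tariff-rate quota (threshold 4,911 m²). In-quota: 4,911 m² at 8%; over-quota: 6,082 m² at 18.5%.
Pro-rata value split: in-quota = €2,500,247.92 × 4,911/10,993 = €1,116,957.84; over-quota = €2,500,247.92 − €1,116,957.84 = €1,383,290.08.
In-quota duty = €1,116,957.84 × 8% = €89,356.63. Over-quota duty = €1,383,290.08 × 18.5% = €255,908.66.
Line duty = €89,356.63 + €255,908.66 = €345,265.29.
Line 3 (8579.26, Casune, 1,681 kg, €364,995.53):
Base rate for 8579.26 is 22%.
Origin Casune qualifies under the Velland–Casune agreement and 8579.26 is covered: preferential rate 13.5% applies instead.
Duty = €364,995.53 × 13.5% = €49,274.40.
Total = €255,929.58 + €345,265.29 + €49,274.40 = €650,469.27.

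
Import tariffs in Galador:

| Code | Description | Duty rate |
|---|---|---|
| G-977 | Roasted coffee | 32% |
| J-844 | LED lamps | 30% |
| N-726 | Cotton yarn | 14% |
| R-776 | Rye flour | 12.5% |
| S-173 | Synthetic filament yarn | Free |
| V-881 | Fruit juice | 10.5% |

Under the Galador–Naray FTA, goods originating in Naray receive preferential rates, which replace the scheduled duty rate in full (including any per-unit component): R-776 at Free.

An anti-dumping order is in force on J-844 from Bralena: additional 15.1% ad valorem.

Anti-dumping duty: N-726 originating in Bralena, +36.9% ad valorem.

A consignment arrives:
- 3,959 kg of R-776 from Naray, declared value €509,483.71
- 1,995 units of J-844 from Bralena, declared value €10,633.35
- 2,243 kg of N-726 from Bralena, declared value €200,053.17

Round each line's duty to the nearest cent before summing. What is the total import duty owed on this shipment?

Line 1 (R-776, Naray, 3,959 kg, €509,483.71):
Base rate for R-776 is 12.5%.
Origin Naray qualifies under the Galador–Naray agreement and R-776 is covered: preferential rate Free applies instead.
Duty = €509,483.71 × 0% = €0.00.
Line 2 (J-844, Bralena, 1,995 units, €10,633.35):
Base rate for J-844 is 30%.
Additional duty on J-844 from Bralena: +15.1%. Applied ad valorem rate: 30% + 15.1% = 45.1%.
Duty = €10,633.35 × 45.1% = €4,795.64.
Line 3 (N-726, Bralena, 2,243 kg, €200,053.17):
Base rate for N-726 is 14%.
Additional duty on N-726 from Bralena: +36.9%. Applied ad valorem rate: 14% + 36.9% = 50.9%.
Duty = €200,053.17 × 50.9% = €101,827.06.
Total = €0.00 + €4,795.64 + €101,827.06 = €106,622.70.

€106,622.70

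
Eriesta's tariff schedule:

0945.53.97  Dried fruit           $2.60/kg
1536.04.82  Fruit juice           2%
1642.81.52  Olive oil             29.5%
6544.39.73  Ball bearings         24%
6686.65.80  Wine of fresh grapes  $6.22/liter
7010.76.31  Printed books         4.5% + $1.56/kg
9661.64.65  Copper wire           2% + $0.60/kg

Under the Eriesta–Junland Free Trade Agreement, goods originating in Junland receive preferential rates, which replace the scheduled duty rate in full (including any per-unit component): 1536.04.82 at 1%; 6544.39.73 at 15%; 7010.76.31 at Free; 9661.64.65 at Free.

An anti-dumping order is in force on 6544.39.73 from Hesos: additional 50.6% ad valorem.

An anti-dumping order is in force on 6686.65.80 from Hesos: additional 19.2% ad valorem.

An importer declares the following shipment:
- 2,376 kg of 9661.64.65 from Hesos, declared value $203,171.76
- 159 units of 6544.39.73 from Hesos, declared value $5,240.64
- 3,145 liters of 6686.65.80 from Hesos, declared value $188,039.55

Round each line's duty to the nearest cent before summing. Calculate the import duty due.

$65,064.05

Line 1 (9661.64.65, Hesos, 2,376 kg, $203,171.76):
Base rate for 9661.64.65 is 2% + $0.60/kg.
9661.64.65 has an FTA preferential rate, but origin Hesos is not Junland; base rate stands.
Duty = $203,171.76 × 2% + 2,376 × $0.60 = $5,489.04.
Line 2 (6544.39.73, Hesos, 159 units, $5,240.64):
Base rate for 6544.39.73 is 24%.
6544.39.73 has an FTA preferential rate, but origin Hesos is not Junland; base rate stands.
Additional duty on 6544.39.73 from Hesos: +50.6%. Applied ad valorem rate: 24% + 50.6% = 74.6%.
Duty = $5,240.64 × 74.6% = $3,909.52.
Line 3 (6686.65.80, Hesos, 3,145 liters, $188,039.55):
Base rate for 6686.65.80 is $6.22/liter.
Additional duty on 6686.65.80 from Hesos: +19.2% ad valorem. Applied ad valorem rate = 19.2%.
Duty = $188,039.55 × 19.2% + 3,145 × $6.22 = $55,665.49.
Total = $5,489.04 + $3,909.52 + $55,665.49 = $65,064.05.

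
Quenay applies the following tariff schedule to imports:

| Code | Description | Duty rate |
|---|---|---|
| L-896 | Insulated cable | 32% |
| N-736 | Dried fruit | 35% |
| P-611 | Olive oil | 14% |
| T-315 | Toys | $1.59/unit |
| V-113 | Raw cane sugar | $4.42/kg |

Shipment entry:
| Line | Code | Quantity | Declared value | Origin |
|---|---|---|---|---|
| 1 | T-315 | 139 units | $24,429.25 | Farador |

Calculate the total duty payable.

Line 1 (T-315, Farador, 139 units, $24,429.25):
Base rate for T-315 is $1.59/unit.
Duty = 139 × $1.59 = $221.01.

$221.01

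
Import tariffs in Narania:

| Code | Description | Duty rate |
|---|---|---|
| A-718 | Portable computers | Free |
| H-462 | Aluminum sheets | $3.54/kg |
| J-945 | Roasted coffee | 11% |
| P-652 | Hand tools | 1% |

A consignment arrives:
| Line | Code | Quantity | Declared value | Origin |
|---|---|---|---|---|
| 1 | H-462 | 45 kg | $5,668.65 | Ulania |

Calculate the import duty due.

$159.30

Line 1 (H-462, Ulania, 45 kg, $5,668.65):
Base rate for H-462 is $3.54/kg.
Duty = 45 × $3.54 = $159.30.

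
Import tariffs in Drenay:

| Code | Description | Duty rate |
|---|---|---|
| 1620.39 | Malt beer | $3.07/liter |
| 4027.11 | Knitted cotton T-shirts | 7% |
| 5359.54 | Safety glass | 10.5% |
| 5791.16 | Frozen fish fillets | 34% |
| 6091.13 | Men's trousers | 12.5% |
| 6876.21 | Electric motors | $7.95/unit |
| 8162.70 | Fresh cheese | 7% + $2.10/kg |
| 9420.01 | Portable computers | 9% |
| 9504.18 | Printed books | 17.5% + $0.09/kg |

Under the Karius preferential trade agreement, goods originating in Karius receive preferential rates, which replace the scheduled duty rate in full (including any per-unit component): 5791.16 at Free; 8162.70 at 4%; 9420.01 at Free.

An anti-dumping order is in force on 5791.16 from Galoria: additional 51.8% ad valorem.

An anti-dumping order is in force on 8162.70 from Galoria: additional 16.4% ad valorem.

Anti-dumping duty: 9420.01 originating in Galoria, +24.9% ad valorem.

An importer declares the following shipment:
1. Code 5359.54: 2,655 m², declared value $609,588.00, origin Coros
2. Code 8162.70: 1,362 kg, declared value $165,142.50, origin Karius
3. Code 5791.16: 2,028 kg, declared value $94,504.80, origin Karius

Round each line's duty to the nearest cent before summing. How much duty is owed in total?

Line 1 (5359.54, Coros, 2,655 m², $609,588.00):
Base rate for 5359.54 is 10.5%.
Duty = $609,588.00 × 10.5% = $64,006.74.
Line 2 (8162.70, Karius, 1,362 kg, $165,142.50):
Base rate for 8162.70 is 7% + $2.10/kg.
Origin Karius qualifies under the Drenay–Karius agreement and 8162.70 is covered: preferential rate 4% applies instead.
The additional-duty order on 8162.70 targets Galoria, not Karius; it does not apply.
Duty = $165,142.50 × 4% = $6,605.70.
Line 3 (5791.16, Karius, 2,028 kg, $94,504.80):
Base rate for 5791.16 is 34%.
Origin Karius qualifies under the Drenay–Karius agreement and 5791.16 is covered: preferential rate Free applies instead.
The additional-duty order on 5791.16 targets Galoria, not Karius; it does not apply.
Duty = $94,504.80 × 0% = $0.00.
Total = $64,006.74 + $6,605.70 + $0.00 = $70,612.44.

$70,612.44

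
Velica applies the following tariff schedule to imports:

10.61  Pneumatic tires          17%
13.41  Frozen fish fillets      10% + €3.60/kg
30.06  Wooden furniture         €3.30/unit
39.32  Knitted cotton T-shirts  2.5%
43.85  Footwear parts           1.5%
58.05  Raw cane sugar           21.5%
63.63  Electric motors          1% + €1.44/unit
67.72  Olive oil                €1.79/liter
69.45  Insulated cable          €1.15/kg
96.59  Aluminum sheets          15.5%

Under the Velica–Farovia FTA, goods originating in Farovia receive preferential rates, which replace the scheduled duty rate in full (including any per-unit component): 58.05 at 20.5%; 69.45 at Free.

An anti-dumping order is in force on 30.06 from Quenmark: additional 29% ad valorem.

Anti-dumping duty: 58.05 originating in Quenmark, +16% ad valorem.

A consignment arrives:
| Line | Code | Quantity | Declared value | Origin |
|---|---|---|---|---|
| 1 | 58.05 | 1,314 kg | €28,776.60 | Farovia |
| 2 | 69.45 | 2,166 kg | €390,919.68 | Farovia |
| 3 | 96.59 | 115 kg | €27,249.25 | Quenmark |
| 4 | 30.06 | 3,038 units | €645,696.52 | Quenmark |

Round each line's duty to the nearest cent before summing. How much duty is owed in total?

€207,400.22

Line 1 (58.05, Farovia, 1,314 kg, €28,776.60):
Base rate for 58.05 is 21.5%.
Origin Farovia qualifies under the Velica–Farovia agreement and 58.05 is covered: preferential rate 20.5% applies instead.
The additional-duty order on 58.05 targets Quenmark, not Farovia; it does not apply.
Duty = €28,776.60 × 20.5% = €5,899.20.
Line 2 (69.45, Farovia, 2,166 kg, €390,919.68):
Base rate for 69.45 is €1.15/kg.
Origin Farovia qualifies under the Velica–Farovia agreement and 69.45 is covered: preferential rate Free applies instead.
Duty = €390,919.68 × 0% = €0.00.
Line 3 (96.59, Quenmark, 115 kg, €27,249.25):
Base rate for 96.59 is 15.5%.
Duty = €27,249.25 × 15.5% = €4,223.63.
Line 4 (30.06, Quenmark, 3,038 units, €645,696.52):
Base rate for 30.06 is €3.30/unit.
Additional duty on 30.06 from Quenmark: +29% ad valorem. Applied ad valorem rate = 29%.
Duty = €645,696.52 × 29% + 3,038 × €3.30 = €197,277.39.
Total = €5,899.20 + €0.00 + €4,223.63 + €197,277.39 = €207,400.22.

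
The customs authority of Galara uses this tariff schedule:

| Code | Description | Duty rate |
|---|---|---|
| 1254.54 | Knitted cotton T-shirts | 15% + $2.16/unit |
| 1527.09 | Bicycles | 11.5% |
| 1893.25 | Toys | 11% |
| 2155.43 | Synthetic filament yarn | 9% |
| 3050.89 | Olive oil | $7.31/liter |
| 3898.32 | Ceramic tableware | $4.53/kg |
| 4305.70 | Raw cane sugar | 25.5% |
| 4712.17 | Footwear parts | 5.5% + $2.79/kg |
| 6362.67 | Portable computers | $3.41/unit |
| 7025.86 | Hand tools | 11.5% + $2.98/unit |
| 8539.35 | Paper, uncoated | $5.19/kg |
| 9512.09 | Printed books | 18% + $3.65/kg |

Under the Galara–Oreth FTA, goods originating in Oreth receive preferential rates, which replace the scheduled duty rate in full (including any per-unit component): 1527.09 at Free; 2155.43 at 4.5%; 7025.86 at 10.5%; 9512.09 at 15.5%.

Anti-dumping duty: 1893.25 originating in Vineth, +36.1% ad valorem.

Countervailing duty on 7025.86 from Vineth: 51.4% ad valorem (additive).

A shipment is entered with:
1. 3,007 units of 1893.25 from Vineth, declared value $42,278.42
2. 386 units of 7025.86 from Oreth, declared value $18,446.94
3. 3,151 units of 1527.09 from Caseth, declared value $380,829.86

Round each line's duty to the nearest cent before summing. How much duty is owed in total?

$65,645.50

Line 1 (1893.25, Vineth, 3,007 units, $42,278.42):
Base rate for 1893.25 is 11%.
Additional duty on 1893.25 from Vineth: +36.1%. Applied ad valorem rate: 11% + 36.1% = 47.1%.
Duty = $42,278.42 × 47.1% = $19,913.14.
Line 2 (7025.86, Oreth, 386 units, $18,446.94):
Base rate for 7025.86 is 11.5% + $2.98/unit.
Origin Oreth qualifies under the Galara–Oreth agreement and 7025.86 is covered: preferential rate 10.5% applies instead.
The additional-duty order on 7025.86 targets Vineth, not Oreth; it does not apply.
Duty = $18,446.94 × 10.5% = $1,936.93.
Line 3 (1527.09, Caseth, 3,151 units, $380,829.86):
Base rate for 1527.09 is 11.5%.
1527.09 has an FTA preferential rate, but origin Caseth is not Oreth; base rate stands.
Duty = $380,829.86 × 11.5% = $43,795.43.
Total = $19,913.14 + $1,936.93 + $43,795.43 = $65,645.50.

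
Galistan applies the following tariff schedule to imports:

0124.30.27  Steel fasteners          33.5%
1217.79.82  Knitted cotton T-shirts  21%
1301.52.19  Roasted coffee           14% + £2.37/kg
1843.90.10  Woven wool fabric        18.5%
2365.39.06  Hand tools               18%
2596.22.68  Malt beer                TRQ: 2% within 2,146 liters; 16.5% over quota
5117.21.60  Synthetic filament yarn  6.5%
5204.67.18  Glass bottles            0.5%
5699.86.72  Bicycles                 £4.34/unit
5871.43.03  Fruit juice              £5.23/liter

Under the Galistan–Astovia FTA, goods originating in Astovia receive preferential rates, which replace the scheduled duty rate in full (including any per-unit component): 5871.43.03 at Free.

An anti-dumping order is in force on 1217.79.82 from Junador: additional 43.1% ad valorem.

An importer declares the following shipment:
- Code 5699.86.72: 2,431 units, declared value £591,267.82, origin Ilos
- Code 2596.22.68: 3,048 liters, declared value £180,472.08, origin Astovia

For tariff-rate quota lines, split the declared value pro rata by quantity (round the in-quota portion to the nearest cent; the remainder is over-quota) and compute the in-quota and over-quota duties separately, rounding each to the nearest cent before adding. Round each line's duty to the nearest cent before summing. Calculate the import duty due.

£21,904.05

Line 1 (5699.86.72, Ilos, 2,431 units, £591,267.82):
Base rate for 5699.86.72 is £4.34/unit.
Duty = 2,431 × £4.34 = £10,550.54.
Line 2 (2596.22.68, Astovia, 3,048 liters, £180,472.08):
Code 2596.22.68 is under a tariff-rate quota (threshold 2,146 liters). In-quota: 2,146 liters at 2%; over-quota: 902 liters at 16.5%.
Pro-rata value split: in-quota = £180,472.08 × 2,146/3,048 = £127,064.66; over-quota = £180,472.08 − £127,064.66 = £53,407.42.
In-quota duty = £127,064.66 × 2% = £2,541.29. Over-quota duty = £53,407.42 × 16.5% = £8,812.22.
Line duty = £2,541.29 + £8,812.22 = £11,353.51.
Total = £10,550.54 + £11,353.51 = £21,904.05.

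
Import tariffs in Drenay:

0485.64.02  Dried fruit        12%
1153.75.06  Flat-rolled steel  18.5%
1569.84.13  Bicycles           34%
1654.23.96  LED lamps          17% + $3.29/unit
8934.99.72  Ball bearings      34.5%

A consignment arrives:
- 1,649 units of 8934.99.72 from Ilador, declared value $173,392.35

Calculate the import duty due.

$59,820.36

Line 1 (8934.99.72, Ilador, 1,649 units, $173,392.35):
Base rate for 8934.99.72 is 34.5%.
Duty = $173,392.35 × 34.5% = $59,820.36.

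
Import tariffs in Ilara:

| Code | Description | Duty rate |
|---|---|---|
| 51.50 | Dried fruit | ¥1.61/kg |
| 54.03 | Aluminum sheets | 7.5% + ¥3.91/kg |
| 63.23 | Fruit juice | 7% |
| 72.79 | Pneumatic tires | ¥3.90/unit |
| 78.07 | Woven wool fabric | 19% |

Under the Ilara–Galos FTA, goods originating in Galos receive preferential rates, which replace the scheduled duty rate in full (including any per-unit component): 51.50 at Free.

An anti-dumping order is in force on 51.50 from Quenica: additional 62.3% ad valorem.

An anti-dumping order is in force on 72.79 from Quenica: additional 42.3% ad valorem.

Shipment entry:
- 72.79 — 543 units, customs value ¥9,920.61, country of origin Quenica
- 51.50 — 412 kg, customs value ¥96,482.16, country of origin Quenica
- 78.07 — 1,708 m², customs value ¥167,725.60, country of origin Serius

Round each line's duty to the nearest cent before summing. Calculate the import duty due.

Line 1 (72.79, Quenica, 543 units, ¥9,920.61):
Base rate for 72.79 is ¥3.90/unit.
Additional duty on 72.79 from Quenica: +42.3% ad valorem. Applied ad valorem rate = 42.3%.
Duty = ¥9,920.61 × 42.3% + 543 × ¥3.90 = ¥6,314.12.
Line 2 (51.50, Quenica, 412 kg, ¥96,482.16):
Base rate for 51.50 is ¥1.61/kg.
51.50 has an FTA preferential rate, but origin Quenica is not Galos; base rate stands.
Additional duty on 51.50 from Quenica: +62.3% ad valorem. Applied ad valorem rate = 62.3%.
Duty = ¥96,482.16 × 62.3% + 412 × ¥1.61 = ¥60,771.71.
Line 3 (78.07, Serius, 1,708 m², ¥167,725.60):
Base rate for 78.07 is 19%.
Duty = ¥167,725.60 × 19% = ¥31,867.86.
Total = ¥6,314.12 + ¥60,771.71 + ¥31,867.86 = ¥98,953.69.

¥98,953.69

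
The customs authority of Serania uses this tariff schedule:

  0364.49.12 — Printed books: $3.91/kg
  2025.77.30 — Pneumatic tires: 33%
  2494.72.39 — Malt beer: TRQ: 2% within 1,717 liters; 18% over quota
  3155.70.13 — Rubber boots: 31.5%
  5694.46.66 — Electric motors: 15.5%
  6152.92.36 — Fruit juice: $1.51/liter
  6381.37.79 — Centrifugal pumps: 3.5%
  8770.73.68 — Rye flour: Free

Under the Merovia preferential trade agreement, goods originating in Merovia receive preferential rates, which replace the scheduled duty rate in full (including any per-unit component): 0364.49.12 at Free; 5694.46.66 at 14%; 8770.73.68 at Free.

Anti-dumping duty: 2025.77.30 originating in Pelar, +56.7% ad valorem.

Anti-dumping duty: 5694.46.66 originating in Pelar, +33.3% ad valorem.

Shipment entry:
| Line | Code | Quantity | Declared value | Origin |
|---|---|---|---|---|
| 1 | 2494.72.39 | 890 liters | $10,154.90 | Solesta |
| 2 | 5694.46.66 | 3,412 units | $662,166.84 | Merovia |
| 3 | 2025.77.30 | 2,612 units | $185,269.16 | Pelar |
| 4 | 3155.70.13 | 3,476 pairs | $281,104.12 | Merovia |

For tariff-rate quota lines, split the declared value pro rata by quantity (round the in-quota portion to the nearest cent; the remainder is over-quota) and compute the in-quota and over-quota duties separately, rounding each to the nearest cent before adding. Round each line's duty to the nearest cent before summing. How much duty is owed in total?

$347,640.70

Line 1 (2494.72.39, Solesta, 890 liters, $10,154.90):
Code 2494.72.39 is under a tariff-rate quota (threshold 1,717 liters). Quantity 890 liters is within the quota, so the in-quota rate 2% applies to the full value.
Duty = $10,154.90 × 2% = $203.10.
Line 2 (5694.46.66, Merovia, 3,412 units, $662,166.84):
Base rate for 5694.46.66 is 15.5%.
Origin Merovia qualifies under the Serania–Merovia agreement and 5694.46.66 is covered: preferential rate 14% applies instead.
The additional-duty order on 5694.46.66 targets Pelar, not Merovia; it does not apply.
Duty = $662,166.84 × 14% = $92,703.36.
Line 3 (2025.77.30, Pelar, 2,612 units, $185,269.16):
Base rate for 2025.77.30 is 33%.
Additional duty on 2025.77.30 from Pelar: +56.7%. Applied ad valorem rate: 33% + 56.7% = 89.7%.
Duty = $185,269.16 × 89.7% = $166,186.44.
Line 4 (3155.70.13, Merovia, 3,476 pairs, $281,104.12):
Base rate for 3155.70.13 is 31.5%.
Origin Merovia is the FTA partner but 3155.70.13 is not on the preference list; base rate stands.
Duty = $281,104.12 × 31.5% = $88,547.80.
Total = $203.10 + $92,703.36 + $166,186.44 + $88,547.80 = $347,640.70.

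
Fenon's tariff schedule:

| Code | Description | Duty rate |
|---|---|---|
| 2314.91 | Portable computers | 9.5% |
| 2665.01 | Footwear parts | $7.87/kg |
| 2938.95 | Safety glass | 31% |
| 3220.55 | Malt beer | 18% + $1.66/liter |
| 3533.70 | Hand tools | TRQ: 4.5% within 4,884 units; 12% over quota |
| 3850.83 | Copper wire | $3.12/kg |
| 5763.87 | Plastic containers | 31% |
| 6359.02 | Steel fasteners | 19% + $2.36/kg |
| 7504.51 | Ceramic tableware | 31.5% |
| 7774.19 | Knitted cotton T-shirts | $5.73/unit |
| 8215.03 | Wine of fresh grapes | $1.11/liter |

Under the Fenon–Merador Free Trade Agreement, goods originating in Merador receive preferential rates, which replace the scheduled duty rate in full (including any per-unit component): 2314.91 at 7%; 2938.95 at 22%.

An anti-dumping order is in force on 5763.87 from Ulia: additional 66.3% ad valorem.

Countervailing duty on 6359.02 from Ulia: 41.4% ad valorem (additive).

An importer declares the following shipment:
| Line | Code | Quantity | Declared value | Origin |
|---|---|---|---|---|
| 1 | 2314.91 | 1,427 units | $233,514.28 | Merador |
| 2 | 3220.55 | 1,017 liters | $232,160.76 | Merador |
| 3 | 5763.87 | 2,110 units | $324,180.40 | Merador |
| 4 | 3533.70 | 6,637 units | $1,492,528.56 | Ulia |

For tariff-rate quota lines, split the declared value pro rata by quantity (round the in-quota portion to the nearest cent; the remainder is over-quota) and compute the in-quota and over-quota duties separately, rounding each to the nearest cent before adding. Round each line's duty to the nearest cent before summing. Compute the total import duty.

Line 1 (2314.91, Merador, 1,427 units, $233,514.28):
Base rate for 2314.91 is 9.5%.
Origin Merador qualifies under the Fenon–Merador agreement and 2314.91 is covered: preferential rate 7% applies instead.
Duty = $233,514.28 × 7% = $16,346.00.
Line 2 (3220.55, Merador, 1,017 liters, $232,160.76):
Base rate for 3220.55 is 18% + $1.66/liter.
Origin Merador is the FTA partner but 3220.55 is not on the preference list; base rate stands.
Duty = $232,160.76 × 18% + 1,017 × $1.66 = $43,477.16.
Line 3 (5763.87, Merador, 2,110 units, $324,180.40):
Base rate for 5763.87 is 31%.
Origin Merador is the FTA partner but 5763.87 is not on the preference list; base rate stands.
The additional-duty order on 5763.87 targets Ulia, not Merador; it does not apply.
Duty = $324,180.40 × 31% = $100,495.92.
Line 4 (3533.70, Ulia, 6,637 units, $1,492,528.56):
Code 3533.70 is under a tariff-rate quota (threshold 4,884 units). In-quota: 4,884 units at 4.5%; over-quota: 1,753 units at 12%.
Pro-rata value split: in-quota = $1,492,528.56 × 4,884/6,637 = $1,098,313.92; over-quota = $1,492,528.56 − $1,098,313.92 = $394,214.64.
In-quota duty = $1,098,313.92 × 4.5% = $49,424.13. Over-quota duty = $394,214.64 × 12% = $47,305.76.
Line duty = $49,424.13 + $47,305.76 = $96,729.89.
Total = $16,346.00 + $43,477.16 + $100,495.92 + $96,729.89 = $257,048.97.

$257,048.97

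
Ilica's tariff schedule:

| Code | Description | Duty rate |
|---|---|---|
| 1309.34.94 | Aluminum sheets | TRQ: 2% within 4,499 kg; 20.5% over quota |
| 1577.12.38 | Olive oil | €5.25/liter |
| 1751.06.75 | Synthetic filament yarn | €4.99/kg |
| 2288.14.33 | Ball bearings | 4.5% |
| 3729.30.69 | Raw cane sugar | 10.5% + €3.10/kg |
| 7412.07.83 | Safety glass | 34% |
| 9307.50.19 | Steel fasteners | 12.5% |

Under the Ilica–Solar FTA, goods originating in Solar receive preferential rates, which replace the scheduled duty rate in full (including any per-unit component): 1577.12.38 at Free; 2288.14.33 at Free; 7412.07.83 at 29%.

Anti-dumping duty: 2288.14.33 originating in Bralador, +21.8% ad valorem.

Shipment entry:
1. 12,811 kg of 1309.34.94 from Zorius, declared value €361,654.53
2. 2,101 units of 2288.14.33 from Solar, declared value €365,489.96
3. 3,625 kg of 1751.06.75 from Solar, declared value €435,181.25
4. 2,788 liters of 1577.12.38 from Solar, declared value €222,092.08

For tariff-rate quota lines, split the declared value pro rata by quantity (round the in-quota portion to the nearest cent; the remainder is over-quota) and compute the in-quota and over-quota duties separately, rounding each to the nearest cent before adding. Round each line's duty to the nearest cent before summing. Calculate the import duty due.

Line 1 (1309.34.94, Zorius, 12,811 kg, €361,654.53):
Code 1309.34.94 is under a tariff-rate quota (threshold 4,499 kg). In-quota: 4,499 kg at 2%; over-quota: 8,312 kg at 20.5%.
Pro-rata value split: in-quota = €361,654.53 × 4,499/12,811 = €127,006.77; over-quota = €361,654.53 − €127,006.77 = €234,647.76.
In-quota duty = €127,006.77 × 2% = €2,540.14. Over-quota duty = €234,647.76 × 20.5% = €48,102.79.
Line duty = €2,540.14 + €48,102.79 = €50,642.93.
Line 2 (2288.14.33, Solar, 2,101 units, €365,489.96):
Base rate for 2288.14.33 is 4.5%.
Origin Solar qualifies under the Ilica–Solar agreement and 2288.14.33 is covered: preferential rate Free applies instead.
The additional-duty order on 2288.14.33 targets Bralador, not Solar; it does not apply.
Duty = €365,489.96 × 0% = €0.00.
Line 3 (1751.06.75, Solar, 3,625 kg, €435,181.25):
Base rate for 1751.06.75 is €4.99/kg.
Origin Solar is the FTA partner but 1751.06.75 is not on the preference list; base rate stands.
Duty = 3,625 × €4.99 = €18,088.75.
Line 4 (1577.12.38, Solar, 2,788 liters, €222,092.08):
Base rate for 1577.12.38 is €5.25/liter.
Origin Solar qualifies under the Ilica–Solar agreement and 1577.12.38 is covered: preferential rate Free applies instead.
Duty = €222,092.08 × 0% = €0.00.
Total = €50,642.93 + €0.00 + €18,088.75 + €0.00 = €68,731.68.

€68,731.68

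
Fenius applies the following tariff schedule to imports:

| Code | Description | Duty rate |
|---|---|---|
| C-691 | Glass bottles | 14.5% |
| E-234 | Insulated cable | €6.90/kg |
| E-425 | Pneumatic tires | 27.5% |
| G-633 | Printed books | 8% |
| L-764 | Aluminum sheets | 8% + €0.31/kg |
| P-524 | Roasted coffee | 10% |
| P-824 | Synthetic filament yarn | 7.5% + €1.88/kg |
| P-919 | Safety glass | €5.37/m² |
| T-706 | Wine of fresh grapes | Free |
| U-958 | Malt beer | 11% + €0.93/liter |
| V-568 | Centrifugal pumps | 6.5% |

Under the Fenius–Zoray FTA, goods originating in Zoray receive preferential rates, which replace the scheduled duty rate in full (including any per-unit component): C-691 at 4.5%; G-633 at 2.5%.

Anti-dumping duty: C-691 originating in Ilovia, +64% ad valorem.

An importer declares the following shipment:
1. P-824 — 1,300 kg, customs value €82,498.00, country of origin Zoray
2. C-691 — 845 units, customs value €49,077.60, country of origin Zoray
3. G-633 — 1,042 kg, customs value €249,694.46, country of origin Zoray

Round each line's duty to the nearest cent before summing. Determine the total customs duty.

€17,082.20

Line 1 (P-824, Zoray, 1,300 kg, €82,498.00):
Base rate for P-824 is 7.5% + €1.88/kg.
Origin Zoray is the FTA partner but P-824 is not on the preference list; base rate stands.
Duty = €82,498.00 × 7.5% + 1,300 × €1.88 = €8,631.35.
Line 2 (C-691, Zoray, 845 units, €49,077.60):
Base rate for C-691 is 14.5%.
Origin Zoray qualifies under the Fenius–Zoray agreement and C-691 is covered: preferential rate 4.5% applies instead.
The additional-duty order on C-691 targets Ilovia, not Zoray; it does not apply.
Duty = €49,077.60 × 4.5% = €2,208.49.
Line 3 (G-633, Zoray, 1,042 kg, €249,694.46):
Base rate for G-633 is 8%.
Origin Zoray qualifies under the Fenius–Zoray agreement and G-633 is covered: preferential rate 2.5% applies instead.
Duty = €249,694.46 × 2.5% = €6,242.36.
Total = €8,631.35 + €2,208.49 + €6,242.36 = €17,082.20.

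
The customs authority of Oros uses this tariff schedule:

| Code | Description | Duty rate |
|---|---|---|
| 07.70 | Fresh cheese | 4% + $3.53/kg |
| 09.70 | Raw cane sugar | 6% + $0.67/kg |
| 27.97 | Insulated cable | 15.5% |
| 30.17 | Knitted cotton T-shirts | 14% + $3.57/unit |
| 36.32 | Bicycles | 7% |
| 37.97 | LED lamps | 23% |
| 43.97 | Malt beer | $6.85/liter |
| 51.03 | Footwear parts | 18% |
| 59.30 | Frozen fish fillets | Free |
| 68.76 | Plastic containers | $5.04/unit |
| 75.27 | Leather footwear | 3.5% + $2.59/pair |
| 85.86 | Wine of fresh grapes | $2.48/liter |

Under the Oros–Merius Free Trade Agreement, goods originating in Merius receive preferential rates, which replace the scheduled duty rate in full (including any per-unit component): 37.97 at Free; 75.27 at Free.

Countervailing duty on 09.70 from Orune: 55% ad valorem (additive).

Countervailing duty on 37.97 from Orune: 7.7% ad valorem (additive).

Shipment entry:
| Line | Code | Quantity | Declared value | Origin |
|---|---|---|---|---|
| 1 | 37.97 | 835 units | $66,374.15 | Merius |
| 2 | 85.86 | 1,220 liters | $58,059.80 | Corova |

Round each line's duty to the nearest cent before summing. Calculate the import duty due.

Line 1 (37.97, Merius, 835 units, $66,374.15):
Base rate for 37.97 is 23%.
Origin Merius qualifies under the Oros–Merius agreement and 37.97 is covered: preferential rate Free applies instead.
The additional-duty order on 37.97 targets Orune, not Merius; it does not apply.
Duty = $66,374.15 × 0% = $0.00.
Line 2 (85.86, Corova, 1,220 liters, $58,059.80):
Base rate for 85.86 is $2.48/liter.
Duty = 1,220 × $2.48 = $3,025.60.
Total = $0.00 + $3,025.60 = $3,025.60.

$3,025.60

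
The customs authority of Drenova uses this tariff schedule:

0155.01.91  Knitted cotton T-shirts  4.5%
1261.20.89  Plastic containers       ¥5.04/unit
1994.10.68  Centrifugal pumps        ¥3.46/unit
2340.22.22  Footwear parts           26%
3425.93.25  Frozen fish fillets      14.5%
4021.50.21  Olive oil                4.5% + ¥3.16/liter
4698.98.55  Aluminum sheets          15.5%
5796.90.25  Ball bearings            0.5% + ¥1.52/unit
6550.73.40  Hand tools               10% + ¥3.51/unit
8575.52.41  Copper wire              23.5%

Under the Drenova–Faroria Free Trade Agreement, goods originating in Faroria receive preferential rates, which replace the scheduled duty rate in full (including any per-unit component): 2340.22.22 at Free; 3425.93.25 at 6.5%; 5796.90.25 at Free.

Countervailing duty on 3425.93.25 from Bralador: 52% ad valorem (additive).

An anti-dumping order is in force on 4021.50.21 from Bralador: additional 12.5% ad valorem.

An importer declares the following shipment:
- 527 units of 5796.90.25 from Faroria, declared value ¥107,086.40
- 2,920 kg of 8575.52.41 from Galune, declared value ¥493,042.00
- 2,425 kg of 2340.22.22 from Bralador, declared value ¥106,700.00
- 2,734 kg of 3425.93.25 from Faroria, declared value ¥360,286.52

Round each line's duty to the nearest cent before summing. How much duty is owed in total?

¥167,025.49

Line 1 (5796.90.25, Faroria, 527 units, ¥107,086.40):
Base rate for 5796.90.25 is 0.5% + ¥1.52/unit.
Origin Faroria qualifies under the Drenova–Faroria agreement and 5796.90.25 is covered: preferential rate Free applies instead.
Duty = ¥107,086.40 × 0% = ¥0.00.
Line 2 (8575.52.41, Galune, 2,920 kg, ¥493,042.00):
Base rate for 8575.52.41 is 23.5%.
Duty = ¥493,042.00 × 23.5% = ¥115,864.87.
Line 3 (2340.22.22, Bralador, 2,425 kg, ¥106,700.00):
Base rate for 2340.22.22 is 26%.
2340.22.22 has an FTA preferential rate, but origin Bralador is not Faroria; base rate stands.
Duty = ¥106,700.00 × 26% = ¥27,742.00.
Line 4 (3425.93.25, Faroria, 2,734 kg, ¥360,286.52):
Base rate for 3425.93.25 is 14.5%.
Origin Faroria qualifies under the Drenova–Faroria agreement and 3425.93.25 is covered: preferential rate 6.5% applies instead.
The additional-duty order on 3425.93.25 targets Bralador, not Faroria; it does not apply.
Duty = ¥360,286.52 × 6.5% = ¥23,418.62.
Total = ¥0.00 + ¥115,864.87 + ¥27,742.00 + ¥23,418.62 = ¥167,025.49.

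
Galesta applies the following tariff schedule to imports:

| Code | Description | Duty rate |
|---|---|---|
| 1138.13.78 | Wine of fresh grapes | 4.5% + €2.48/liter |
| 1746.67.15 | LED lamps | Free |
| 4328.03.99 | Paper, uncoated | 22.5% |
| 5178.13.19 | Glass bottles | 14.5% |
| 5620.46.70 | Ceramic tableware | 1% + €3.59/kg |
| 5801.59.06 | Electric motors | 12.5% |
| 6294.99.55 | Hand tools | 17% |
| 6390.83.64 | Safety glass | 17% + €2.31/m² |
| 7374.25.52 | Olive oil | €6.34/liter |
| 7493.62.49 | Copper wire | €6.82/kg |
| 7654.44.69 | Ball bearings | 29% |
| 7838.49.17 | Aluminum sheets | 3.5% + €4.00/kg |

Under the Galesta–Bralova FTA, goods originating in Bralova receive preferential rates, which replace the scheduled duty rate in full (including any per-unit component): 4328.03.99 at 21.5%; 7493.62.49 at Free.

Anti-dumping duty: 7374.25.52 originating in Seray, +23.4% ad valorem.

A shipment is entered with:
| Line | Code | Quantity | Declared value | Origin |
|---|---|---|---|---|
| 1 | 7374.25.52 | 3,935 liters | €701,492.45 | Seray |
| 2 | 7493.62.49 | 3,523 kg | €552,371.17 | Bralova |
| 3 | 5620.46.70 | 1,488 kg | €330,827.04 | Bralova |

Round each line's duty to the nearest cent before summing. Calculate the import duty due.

Line 1 (7374.25.52, Seray, 3,935 liters, €701,492.45):
Base rate for 7374.25.52 is €6.34/liter.
Additional duty on 7374.25.52 from Seray: +23.4% ad valorem. Applied ad valorem rate = 23.4%.
Duty = €701,492.45 × 23.4% + 3,935 × €6.34 = €189,097.13.
Line 2 (7493.62.49, Bralova, 3,523 kg, €552,371.17):
Base rate for 7493.62.49 is €6.82/kg.
Origin Bralova qualifies under the Galesta–Bralova agreement and 7493.62.49 is covered: preferential rate Free applies instead.
Duty = €552,371.17 × 0% = €0.00.
Line 3 (5620.46.70, Bralova, 1,488 kg, €330,827.04):
Base rate for 5620.46.70 is 1% + €3.59/kg.
Origin Bralova is the FTA partner but 5620.46.70 is not on the preference list; base rate stands.
Duty = €330,827.04 × 1% + 1,488 × €3.59 = €8,650.19.
Total = €189,097.13 + €0.00 + €8,650.19 = €197,747.32.

€197,747.32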